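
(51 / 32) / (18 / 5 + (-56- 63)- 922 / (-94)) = -11985 / 794048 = -0.02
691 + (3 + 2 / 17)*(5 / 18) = 211711 / 306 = 691.87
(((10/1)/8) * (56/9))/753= 70/6777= 0.01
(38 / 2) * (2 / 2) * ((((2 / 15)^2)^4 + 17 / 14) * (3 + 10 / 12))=19039716019333 / 215282812500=88.44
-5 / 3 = -1.67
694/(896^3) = 0.00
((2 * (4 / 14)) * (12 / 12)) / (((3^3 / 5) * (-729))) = -0.00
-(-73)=73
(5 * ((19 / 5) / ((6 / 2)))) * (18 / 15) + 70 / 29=1452 / 145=10.01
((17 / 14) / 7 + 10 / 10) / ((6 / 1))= 115 / 588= 0.20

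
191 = 191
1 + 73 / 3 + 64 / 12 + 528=1676 / 3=558.67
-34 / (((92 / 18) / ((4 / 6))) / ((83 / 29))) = -8466 / 667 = -12.69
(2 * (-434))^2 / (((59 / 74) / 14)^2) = 808646965504 / 3481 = 232303063.92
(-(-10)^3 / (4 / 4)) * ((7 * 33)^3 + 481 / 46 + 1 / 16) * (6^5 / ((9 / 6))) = 1469701505916000 / 23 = 63900065474608.70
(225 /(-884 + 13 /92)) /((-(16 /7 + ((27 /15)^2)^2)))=2012500 /101060089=0.02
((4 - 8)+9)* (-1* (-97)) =485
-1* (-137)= 137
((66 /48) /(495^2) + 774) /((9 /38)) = 3268.00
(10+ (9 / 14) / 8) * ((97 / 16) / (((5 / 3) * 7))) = 328539 / 62720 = 5.24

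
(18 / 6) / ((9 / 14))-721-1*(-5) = -2134 / 3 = -711.33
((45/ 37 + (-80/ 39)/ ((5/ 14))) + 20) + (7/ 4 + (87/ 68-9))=466189/ 49062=9.50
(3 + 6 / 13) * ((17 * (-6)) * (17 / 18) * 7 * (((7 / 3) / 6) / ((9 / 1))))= -70805 / 702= -100.86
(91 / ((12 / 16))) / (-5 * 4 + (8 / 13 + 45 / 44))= -208208 / 31509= -6.61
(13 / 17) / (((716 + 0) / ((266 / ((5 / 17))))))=1729 / 1790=0.97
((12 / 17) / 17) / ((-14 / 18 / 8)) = -864 / 2023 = -0.43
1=1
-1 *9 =-9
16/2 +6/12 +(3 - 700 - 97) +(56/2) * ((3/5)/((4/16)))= -7183/10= -718.30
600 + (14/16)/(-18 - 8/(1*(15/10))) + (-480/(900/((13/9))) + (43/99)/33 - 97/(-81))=94152769/156816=600.40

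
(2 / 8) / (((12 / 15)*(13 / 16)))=5 / 13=0.38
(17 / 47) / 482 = 17 / 22654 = 0.00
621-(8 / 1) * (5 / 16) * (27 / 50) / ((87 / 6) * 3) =180081 / 290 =620.97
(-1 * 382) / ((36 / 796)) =-76018 / 9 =-8446.44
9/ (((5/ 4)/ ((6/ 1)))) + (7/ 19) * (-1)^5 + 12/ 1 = 5209/ 95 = 54.83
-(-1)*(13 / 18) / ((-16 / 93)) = -403 / 96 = -4.20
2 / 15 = 0.13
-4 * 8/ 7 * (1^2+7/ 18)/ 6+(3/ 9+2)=241/ 189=1.28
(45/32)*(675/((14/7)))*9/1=273375/64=4271.48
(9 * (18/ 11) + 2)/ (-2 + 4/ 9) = -828/ 77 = -10.75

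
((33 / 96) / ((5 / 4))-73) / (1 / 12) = -8727 / 10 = -872.70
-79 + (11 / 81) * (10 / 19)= -121471 / 1539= -78.93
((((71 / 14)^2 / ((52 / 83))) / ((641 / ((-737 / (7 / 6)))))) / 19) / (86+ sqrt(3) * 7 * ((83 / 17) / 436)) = -546339773075736684 / 22065600155933198501+ 142277768186367 * sqrt(3) / 6304457187409485286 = -0.02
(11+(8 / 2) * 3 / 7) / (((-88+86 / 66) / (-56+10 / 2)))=7.48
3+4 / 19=3.21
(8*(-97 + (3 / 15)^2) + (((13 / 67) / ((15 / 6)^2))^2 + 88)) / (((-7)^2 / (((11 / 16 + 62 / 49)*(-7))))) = 369233087297 / 1924658750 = 191.84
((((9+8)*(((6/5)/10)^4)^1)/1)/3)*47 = 21573/390625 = 0.06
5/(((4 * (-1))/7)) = -35/4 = -8.75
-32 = -32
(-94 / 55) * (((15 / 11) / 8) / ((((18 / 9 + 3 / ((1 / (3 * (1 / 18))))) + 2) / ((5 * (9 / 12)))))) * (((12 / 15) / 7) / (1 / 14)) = -47 / 121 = -0.39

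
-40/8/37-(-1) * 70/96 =1055/1776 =0.59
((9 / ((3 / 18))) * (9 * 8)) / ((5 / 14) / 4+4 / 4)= 217728 / 61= 3569.31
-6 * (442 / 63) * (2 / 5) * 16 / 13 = -2176 / 105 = -20.72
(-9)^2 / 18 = 4.50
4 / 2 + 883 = 885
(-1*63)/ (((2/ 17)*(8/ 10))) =-5355/ 8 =-669.38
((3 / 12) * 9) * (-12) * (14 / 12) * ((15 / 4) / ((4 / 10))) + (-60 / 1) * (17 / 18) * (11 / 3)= -503.09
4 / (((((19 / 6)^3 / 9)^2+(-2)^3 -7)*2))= -7558272 / 9641159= -0.78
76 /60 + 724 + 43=11524 /15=768.27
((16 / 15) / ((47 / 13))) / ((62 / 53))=5512 / 21855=0.25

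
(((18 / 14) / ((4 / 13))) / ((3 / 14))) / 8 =39 / 16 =2.44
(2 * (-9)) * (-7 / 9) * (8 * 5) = 560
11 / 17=0.65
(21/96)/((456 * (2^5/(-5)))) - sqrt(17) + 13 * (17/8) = 12899293/466944 - sqrt(17) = 23.50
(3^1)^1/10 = 3/10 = 0.30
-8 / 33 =-0.24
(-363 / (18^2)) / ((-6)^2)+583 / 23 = 2263921 / 89424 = 25.32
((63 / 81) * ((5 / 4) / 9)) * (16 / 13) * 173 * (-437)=-10584140 / 1053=-10051.42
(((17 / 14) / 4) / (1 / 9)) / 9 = 0.30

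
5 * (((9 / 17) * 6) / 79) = 270 / 1343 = 0.20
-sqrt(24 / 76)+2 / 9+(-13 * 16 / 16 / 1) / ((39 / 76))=-226 / 9 - sqrt(114) / 19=-25.67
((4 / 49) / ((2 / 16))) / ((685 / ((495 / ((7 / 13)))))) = 41184 / 46991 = 0.88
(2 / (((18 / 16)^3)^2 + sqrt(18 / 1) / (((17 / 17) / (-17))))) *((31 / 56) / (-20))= 29991223296 / 1389096677282965 + 2263447764992 *sqrt(2) / 4167290031848895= 0.00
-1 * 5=-5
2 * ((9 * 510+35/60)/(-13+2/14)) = -385609/540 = -714.09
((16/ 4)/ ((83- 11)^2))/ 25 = 1/ 32400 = 0.00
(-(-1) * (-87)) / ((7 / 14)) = -174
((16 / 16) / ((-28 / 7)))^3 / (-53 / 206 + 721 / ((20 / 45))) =-103 / 10692176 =-0.00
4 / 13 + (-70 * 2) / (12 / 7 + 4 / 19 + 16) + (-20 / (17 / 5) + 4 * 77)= 38805501 / 131716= 294.61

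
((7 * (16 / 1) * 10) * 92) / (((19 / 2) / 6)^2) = 14837760 / 361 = 41101.83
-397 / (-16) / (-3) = -397 / 48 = -8.27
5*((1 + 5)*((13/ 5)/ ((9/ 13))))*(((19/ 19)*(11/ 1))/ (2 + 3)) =3718/ 15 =247.87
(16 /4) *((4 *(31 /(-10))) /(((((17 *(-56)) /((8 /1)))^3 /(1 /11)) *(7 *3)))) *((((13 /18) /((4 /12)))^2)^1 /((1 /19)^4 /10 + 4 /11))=2731006876 /1660267245100401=0.00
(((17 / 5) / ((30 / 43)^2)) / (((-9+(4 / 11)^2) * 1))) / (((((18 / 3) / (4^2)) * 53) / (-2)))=15213572 / 191932875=0.08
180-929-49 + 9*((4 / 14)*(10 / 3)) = -5526 / 7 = -789.43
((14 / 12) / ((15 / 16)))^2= 3136 / 2025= 1.55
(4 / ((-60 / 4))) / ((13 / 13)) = -4 / 15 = -0.27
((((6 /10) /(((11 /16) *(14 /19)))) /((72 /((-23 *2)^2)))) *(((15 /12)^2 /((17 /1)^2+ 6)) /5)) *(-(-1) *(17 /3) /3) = 170867 /2453220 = 0.07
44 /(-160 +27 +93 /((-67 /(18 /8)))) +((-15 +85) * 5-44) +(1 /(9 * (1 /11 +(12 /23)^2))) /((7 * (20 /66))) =4950543171949 /16187714130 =305.82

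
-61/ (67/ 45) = -2745/ 67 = -40.97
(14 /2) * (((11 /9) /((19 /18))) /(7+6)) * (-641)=-98714 /247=-399.65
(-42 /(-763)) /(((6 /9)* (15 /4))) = 12 /545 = 0.02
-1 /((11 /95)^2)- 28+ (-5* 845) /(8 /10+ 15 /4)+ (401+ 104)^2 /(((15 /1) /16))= 688599587 /2541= 270995.51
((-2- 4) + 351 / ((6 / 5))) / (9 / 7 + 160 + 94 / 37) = 148407 / 84862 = 1.75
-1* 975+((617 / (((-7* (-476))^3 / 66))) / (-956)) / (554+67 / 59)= -564675019748896820499 / 579153866409123712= -975.00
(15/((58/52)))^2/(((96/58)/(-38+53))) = 190125/116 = 1639.01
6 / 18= 1 / 3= 0.33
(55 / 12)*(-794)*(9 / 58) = -564.70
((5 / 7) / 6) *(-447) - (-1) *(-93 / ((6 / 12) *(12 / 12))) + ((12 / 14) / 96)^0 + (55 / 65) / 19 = -238.17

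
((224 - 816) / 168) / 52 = -0.07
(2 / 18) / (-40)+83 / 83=359 / 360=1.00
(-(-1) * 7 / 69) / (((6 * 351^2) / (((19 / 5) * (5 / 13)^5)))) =83125 / 18937878921702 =0.00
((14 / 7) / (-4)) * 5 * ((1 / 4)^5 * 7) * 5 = -175 / 2048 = -0.09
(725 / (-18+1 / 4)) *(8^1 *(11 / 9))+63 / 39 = -3304181 / 8307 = -397.76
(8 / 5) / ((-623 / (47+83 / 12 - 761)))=3394 / 1869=1.82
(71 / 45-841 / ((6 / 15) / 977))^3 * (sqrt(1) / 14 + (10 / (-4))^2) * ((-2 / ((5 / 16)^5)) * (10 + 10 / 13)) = 97726009588231853171624701591552 / 246796875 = 395977500072607698827729.10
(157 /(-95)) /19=-157 /1805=-0.09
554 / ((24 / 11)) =3047 / 12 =253.92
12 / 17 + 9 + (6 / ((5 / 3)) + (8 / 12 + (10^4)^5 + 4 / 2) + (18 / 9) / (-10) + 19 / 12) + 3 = 100000000000000000020.36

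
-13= -13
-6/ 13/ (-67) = 6/ 871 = 0.01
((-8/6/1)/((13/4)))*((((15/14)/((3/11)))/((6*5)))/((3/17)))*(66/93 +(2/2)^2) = -39644/76167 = -0.52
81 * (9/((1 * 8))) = 729/8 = 91.12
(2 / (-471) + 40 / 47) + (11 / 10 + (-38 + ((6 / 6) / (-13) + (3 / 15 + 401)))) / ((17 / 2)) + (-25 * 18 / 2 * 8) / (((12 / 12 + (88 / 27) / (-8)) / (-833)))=123788365016161 / 48922770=2530281.20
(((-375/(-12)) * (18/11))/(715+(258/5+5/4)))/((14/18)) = 33750/394163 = 0.09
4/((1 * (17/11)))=44/17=2.59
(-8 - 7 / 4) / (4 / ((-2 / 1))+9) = -39 / 28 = -1.39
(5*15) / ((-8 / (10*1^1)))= -375 / 4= -93.75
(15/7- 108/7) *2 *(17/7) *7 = -3162/7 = -451.71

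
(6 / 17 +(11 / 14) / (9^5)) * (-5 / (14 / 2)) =-24801515 / 98375634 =-0.25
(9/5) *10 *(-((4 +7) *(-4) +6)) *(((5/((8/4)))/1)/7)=1710/7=244.29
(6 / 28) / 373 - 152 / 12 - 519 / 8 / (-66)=-16106467 / 1378608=-11.68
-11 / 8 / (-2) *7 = 77 / 16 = 4.81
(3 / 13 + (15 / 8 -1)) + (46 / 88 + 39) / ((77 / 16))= 820829 / 88088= 9.32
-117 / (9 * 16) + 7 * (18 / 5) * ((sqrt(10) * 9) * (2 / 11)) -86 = -1389 / 16 + 2268 * sqrt(10) / 55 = 43.59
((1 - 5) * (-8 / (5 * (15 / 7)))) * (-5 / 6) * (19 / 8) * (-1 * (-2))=-532 / 45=-11.82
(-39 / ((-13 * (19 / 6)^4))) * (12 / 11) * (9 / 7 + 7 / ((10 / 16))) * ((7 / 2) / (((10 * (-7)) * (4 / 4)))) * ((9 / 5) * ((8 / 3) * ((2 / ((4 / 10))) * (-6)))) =38631168 / 13203575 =2.93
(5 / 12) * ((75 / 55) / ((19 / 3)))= 75 / 836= 0.09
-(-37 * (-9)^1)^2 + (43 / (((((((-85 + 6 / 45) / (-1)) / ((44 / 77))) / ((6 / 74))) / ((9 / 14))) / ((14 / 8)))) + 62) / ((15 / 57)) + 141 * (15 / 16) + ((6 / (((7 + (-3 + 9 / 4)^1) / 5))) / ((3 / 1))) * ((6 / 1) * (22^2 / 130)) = -9969713707697 / 90235600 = -110485.37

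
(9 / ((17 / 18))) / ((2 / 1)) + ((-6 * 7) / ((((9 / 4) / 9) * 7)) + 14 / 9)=-2705 / 153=-17.68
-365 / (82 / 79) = -28835 / 82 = -351.65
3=3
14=14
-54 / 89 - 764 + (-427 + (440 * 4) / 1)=50587 / 89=568.39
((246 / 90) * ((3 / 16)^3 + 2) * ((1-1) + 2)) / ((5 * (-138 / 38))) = -6402601 / 10598400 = -0.60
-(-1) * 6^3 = 216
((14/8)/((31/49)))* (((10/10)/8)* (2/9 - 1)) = -2401/8928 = -0.27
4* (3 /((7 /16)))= 192 /7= 27.43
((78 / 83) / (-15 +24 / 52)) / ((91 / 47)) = -1222 / 36603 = -0.03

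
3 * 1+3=6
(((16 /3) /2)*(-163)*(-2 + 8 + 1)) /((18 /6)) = -1014.22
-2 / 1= -2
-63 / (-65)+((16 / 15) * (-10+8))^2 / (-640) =14071 / 14625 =0.96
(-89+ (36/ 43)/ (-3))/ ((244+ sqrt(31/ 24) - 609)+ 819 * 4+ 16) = -269682072/ 8841482195+ 7678 * sqrt(186)/ 8841482195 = -0.03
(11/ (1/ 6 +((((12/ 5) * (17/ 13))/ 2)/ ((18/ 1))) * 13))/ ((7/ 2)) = 2.42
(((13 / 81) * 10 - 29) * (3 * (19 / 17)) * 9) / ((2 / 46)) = -969703 / 51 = -19013.78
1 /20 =0.05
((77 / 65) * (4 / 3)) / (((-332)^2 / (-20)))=-77 / 268671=-0.00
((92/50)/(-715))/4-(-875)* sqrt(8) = -23/35750 + 1750* sqrt(2) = 2474.87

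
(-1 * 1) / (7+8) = -1 / 15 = -0.07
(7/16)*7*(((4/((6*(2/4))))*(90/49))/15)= 1/2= 0.50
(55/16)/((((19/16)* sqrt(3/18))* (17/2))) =110* sqrt(6)/323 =0.83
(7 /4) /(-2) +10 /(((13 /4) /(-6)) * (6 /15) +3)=3631 /1336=2.72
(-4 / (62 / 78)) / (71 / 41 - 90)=6396 / 112189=0.06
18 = 18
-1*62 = -62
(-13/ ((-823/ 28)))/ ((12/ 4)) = 364/ 2469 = 0.15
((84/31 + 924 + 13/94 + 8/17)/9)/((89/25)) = 1148437675/39679938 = 28.94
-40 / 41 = -0.98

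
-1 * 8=-8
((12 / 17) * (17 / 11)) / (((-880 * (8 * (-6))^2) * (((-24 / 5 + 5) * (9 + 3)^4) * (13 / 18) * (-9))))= 1 / 50100830208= 0.00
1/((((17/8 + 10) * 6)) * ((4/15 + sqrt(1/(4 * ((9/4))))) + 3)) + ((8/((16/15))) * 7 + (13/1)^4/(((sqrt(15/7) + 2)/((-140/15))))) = -1503422089/5238 + 61516 * sqrt(105)/3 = -76905.02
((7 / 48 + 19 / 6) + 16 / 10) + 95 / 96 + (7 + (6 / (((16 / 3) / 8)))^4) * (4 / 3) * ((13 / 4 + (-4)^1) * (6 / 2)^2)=-28370927 / 480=-59106.10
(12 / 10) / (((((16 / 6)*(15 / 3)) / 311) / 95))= 53181 / 20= 2659.05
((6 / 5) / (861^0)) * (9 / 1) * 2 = 21.60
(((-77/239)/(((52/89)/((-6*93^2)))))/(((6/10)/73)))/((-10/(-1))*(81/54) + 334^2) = 21634132905/693302194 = 31.20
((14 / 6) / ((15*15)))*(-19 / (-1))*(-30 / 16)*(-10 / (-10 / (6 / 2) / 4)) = -133 / 30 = -4.43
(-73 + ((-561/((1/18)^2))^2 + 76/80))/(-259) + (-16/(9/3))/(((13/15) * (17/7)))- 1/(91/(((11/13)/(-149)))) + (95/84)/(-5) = -212143097081090741/1663079145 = -127560433.74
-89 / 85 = -1.05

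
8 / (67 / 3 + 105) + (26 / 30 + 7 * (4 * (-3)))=-237997 / 2865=-83.07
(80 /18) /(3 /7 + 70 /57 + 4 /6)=1.91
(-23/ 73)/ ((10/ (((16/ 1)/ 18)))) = -92/ 3285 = -0.03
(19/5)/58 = 19/290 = 0.07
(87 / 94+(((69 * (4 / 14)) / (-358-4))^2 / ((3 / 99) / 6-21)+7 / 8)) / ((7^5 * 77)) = 0.00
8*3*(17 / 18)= 68 / 3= 22.67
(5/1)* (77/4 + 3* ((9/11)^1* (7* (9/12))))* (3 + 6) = 31815/22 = 1446.14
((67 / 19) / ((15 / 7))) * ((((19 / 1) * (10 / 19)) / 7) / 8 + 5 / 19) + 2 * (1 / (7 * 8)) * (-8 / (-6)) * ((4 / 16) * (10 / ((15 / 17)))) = 78403 / 90972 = 0.86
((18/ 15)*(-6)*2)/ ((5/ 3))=-216/ 25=-8.64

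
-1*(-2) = 2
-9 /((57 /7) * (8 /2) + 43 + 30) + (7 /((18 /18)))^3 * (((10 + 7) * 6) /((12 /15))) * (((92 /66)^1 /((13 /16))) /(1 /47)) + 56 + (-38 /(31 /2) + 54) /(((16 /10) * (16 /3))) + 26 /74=27356102742168433 /7757537216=3526390.14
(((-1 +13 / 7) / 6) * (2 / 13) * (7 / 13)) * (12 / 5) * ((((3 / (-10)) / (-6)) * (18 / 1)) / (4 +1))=108 / 21125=0.01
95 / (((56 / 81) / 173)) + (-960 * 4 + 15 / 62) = 34602465 / 1736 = 19932.30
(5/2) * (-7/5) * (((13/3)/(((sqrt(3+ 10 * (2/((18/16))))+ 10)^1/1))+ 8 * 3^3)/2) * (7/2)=-3782751/2852+ 637 * sqrt(187)/5704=-1324.82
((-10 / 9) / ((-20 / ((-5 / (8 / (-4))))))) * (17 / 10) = 17 / 72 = 0.24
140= 140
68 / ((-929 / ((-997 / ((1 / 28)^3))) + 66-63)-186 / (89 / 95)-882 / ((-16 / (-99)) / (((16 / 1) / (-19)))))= 2516643926272 / 162847029493819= 0.02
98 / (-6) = -49 / 3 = -16.33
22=22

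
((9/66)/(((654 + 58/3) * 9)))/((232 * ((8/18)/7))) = 63/41240320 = 0.00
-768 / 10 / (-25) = 384 / 125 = 3.07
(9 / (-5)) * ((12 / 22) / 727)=-54 / 39985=-0.00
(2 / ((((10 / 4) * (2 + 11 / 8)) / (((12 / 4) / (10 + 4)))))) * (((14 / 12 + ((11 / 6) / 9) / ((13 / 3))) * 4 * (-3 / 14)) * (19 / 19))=-4544 / 85995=-0.05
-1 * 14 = -14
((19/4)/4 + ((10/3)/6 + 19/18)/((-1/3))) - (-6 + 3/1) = -31/48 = -0.65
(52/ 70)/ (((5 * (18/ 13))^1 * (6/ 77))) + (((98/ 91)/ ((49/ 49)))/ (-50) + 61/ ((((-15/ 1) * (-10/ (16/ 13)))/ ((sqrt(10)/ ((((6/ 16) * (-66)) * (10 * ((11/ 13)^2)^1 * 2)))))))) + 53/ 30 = 27397/ 8775 - 6344 * sqrt(10)/ 4492125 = 3.12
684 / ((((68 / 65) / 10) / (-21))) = -2334150 / 17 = -137302.94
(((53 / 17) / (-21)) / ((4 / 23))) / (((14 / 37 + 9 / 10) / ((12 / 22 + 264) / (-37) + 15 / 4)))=11245275 / 4953256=2.27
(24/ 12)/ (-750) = -1/ 375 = -0.00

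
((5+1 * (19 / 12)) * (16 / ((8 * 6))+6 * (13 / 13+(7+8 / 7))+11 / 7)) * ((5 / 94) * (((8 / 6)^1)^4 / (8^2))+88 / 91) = 7908369892 / 21825531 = 362.34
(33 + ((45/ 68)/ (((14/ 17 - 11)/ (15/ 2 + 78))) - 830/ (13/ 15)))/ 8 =-16737099/ 143936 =-116.28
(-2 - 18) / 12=-5 / 3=-1.67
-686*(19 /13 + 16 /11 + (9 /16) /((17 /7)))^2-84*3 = -5332140195543 /756449408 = -7048.91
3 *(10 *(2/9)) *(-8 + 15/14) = -970/21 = -46.19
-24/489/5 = -8/815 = -0.01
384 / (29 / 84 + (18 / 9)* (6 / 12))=32256 / 113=285.45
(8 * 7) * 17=952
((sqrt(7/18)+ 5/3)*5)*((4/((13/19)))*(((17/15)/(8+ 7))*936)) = 4734.46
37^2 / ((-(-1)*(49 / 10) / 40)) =547600 / 49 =11175.51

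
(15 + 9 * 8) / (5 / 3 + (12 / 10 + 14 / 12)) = 21.57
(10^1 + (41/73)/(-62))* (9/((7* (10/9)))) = 3662739/316820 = 11.56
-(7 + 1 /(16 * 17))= -1905 /272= -7.00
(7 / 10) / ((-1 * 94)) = -7 / 940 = -0.01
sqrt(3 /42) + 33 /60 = sqrt(14) /14 + 11 /20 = 0.82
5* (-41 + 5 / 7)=-1410 / 7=-201.43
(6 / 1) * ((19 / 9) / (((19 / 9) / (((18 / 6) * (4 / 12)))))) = 6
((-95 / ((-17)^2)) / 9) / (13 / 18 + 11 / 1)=-190 / 60979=-0.00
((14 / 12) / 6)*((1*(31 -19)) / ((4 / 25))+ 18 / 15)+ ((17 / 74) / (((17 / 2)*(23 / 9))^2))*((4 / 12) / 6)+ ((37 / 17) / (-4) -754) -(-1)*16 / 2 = -7304271443 / 9982230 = -731.73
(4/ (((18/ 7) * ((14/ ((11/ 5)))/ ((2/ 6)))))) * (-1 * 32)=-352/ 135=-2.61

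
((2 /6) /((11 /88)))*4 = 32 /3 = 10.67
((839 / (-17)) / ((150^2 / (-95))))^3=4050854882621 / 447697125000000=0.01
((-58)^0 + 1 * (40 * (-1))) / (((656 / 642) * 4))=-9.54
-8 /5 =-1.60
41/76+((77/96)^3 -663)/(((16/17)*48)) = -182353227713/12910067712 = -14.12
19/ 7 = 2.71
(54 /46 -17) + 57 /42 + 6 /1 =-2727 /322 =-8.47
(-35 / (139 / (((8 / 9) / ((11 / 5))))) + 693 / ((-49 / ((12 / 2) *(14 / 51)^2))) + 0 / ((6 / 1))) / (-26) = 12917464 / 51700077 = 0.25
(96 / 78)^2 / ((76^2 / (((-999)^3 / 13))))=-15952047984 / 793117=-20113.11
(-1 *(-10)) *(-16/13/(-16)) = 10/13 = 0.77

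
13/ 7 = 1.86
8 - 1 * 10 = -2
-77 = -77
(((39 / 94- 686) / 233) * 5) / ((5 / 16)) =-47.08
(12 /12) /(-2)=-1 /2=-0.50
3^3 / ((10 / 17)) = 459 / 10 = 45.90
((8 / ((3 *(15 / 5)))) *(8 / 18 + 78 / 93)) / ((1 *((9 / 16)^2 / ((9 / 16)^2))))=2864 / 2511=1.14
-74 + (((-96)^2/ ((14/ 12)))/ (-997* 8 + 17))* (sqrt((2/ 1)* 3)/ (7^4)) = -74- 18432* sqrt(6)/ 44588971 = -74.00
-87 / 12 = -29 / 4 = -7.25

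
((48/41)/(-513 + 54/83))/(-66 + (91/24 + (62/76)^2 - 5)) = 3835264/111687693075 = 0.00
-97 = -97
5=5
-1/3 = -0.33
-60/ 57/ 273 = -20/ 5187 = -0.00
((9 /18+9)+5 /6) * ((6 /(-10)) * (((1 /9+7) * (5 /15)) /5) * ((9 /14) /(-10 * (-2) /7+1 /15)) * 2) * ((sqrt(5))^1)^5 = -9920 * sqrt(5) /307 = -72.25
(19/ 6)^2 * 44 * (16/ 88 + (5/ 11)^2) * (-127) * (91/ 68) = -196087619/ 6732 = -29127.69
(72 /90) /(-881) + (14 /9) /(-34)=-31447 /673965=-0.05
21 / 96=7 / 32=0.22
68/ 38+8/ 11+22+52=15992/ 209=76.52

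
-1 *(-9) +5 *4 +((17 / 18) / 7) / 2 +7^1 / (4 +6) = 37507 / 1260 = 29.77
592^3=207474688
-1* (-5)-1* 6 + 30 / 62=-16 / 31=-0.52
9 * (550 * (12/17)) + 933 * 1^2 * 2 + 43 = 91853/17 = 5403.12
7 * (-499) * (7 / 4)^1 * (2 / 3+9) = -709079 / 12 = -59089.92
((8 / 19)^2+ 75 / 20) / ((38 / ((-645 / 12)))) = -1219265 / 219488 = -5.56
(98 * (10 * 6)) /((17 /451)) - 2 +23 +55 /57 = 156014.91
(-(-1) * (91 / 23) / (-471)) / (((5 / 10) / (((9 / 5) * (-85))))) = 9282 / 3611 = 2.57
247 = 247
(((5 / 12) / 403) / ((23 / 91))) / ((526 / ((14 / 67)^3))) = 12005 / 169196330991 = 0.00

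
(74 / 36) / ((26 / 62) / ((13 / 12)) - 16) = -1147 / 8712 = -0.13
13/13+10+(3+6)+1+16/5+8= 161/5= 32.20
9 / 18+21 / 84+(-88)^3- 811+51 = -2728925 / 4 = -682231.25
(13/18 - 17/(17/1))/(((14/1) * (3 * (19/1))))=-5/14364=-0.00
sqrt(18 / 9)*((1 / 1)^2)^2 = sqrt(2) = 1.41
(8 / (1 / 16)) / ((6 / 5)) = 320 / 3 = 106.67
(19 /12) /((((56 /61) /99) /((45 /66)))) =52155 /448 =116.42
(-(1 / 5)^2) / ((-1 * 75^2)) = 1 / 140625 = 0.00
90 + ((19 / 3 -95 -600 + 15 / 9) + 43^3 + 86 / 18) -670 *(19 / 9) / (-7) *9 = 5086201 / 63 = 80733.35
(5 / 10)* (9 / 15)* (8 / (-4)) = -3 / 5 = -0.60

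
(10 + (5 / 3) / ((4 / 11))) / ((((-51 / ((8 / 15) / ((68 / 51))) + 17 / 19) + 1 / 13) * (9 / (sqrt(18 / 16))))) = -8645 * sqrt(2) / 900072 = -0.01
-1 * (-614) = 614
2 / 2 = 1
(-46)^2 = 2116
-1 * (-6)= 6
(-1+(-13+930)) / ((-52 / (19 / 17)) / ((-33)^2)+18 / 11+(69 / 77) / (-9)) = 613.09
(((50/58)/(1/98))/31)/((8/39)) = 47775/3596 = 13.29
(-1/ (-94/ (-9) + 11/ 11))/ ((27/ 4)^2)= -16/ 8343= -0.00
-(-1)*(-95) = -95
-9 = -9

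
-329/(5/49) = -16121/5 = -3224.20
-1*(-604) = 604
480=480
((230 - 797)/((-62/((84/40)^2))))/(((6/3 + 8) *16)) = 250047/992000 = 0.25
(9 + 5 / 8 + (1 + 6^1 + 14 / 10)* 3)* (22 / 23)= 15323 / 460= 33.31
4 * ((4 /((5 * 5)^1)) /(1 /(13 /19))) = 208 /475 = 0.44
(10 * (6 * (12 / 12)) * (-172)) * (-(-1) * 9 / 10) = -9288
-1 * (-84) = 84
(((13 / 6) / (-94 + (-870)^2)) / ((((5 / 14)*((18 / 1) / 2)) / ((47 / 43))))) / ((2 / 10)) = 4277 / 878651766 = 0.00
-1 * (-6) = 6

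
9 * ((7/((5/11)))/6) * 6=693/5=138.60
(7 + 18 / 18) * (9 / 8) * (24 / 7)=216 / 7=30.86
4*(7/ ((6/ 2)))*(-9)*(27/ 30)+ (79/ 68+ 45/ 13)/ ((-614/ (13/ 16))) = -252536531/ 3340160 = -75.61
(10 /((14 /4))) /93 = 20 /651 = 0.03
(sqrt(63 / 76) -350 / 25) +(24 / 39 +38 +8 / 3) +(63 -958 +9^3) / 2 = -2173 / 39 +3* sqrt(133) / 38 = -54.81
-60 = -60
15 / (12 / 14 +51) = 35 / 121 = 0.29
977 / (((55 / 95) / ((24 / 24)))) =18563 / 11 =1687.55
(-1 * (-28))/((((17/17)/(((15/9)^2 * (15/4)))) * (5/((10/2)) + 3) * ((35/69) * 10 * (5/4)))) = 23/2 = 11.50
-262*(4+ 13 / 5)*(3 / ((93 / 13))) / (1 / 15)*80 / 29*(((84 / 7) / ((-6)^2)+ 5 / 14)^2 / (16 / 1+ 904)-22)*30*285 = 5718370716050850 / 1013173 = 5644022014.06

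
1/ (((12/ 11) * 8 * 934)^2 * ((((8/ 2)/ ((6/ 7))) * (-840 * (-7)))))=121/ 220607526666240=0.00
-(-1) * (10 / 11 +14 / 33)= 4 / 3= 1.33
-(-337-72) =409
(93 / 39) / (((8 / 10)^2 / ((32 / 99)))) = 1550 / 1287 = 1.20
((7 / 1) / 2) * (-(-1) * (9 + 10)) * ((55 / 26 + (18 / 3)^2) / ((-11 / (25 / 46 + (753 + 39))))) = -4805141971 / 26312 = -182621.69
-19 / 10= -1.90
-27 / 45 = -3 / 5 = -0.60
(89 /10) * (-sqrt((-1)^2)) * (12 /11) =-534 /55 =-9.71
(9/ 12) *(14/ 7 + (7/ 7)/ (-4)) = 21/ 16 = 1.31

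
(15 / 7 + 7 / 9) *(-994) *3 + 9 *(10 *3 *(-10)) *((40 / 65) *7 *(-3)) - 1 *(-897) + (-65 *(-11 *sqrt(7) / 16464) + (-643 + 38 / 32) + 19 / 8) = 26440.65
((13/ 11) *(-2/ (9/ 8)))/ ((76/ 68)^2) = -60112/ 35739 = -1.68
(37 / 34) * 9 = 333 / 34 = 9.79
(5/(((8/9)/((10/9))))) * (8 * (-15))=-750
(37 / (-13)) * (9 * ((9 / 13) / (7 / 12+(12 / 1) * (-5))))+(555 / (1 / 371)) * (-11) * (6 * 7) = -11462651834706 / 120497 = -95128109.70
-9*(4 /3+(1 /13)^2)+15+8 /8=667 /169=3.95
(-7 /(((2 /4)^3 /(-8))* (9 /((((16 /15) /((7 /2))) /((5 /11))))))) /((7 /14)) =45056 /675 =66.75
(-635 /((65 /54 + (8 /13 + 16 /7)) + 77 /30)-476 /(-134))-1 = -508650336 /5491253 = -92.63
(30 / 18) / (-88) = -5 / 264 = -0.02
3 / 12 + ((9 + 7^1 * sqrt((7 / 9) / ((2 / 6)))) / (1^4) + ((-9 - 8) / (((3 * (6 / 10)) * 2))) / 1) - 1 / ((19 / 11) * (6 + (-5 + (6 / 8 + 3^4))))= 1023523 / 226404 + 7 * sqrt(21) / 3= 15.21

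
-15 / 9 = -5 / 3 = -1.67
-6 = -6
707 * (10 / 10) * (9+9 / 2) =19089 / 2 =9544.50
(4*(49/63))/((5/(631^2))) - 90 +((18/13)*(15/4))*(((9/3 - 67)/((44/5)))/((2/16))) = 1591713494/6435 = 247352.52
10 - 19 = -9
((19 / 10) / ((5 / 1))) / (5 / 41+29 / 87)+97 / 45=75353 / 25200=2.99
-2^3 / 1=-8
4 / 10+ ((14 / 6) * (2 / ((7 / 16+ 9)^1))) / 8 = 1046 / 2265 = 0.46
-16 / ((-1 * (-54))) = -8 / 27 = -0.30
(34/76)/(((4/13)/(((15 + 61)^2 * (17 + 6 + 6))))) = 243542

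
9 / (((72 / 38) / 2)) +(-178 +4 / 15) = -5047 / 30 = -168.23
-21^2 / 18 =-49 / 2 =-24.50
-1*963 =-963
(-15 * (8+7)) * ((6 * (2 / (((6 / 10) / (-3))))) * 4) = 54000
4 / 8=1 / 2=0.50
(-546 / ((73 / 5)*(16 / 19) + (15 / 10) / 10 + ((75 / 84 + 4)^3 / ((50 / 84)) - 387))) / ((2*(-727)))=-0.00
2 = 2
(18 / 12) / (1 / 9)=27 / 2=13.50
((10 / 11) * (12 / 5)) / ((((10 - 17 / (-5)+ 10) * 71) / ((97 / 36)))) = 970 / 274131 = 0.00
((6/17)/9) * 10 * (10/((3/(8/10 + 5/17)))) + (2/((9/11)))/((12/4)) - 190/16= -601141/62424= -9.63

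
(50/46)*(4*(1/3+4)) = 1300/69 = 18.84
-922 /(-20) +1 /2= 233 /5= 46.60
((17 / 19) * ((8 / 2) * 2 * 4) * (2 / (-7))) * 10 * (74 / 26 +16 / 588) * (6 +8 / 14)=-144638720 / 93639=-1544.64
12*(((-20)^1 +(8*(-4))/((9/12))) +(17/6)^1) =-718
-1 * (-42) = 42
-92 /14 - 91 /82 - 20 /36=-42551 /5166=-8.24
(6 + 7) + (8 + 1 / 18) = 379 / 18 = 21.06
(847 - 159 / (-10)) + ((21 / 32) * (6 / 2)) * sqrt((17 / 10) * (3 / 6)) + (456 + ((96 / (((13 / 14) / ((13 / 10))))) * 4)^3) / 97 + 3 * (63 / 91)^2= 63 * sqrt(85) / 320 + 6568104477811 / 4098250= 1602662.58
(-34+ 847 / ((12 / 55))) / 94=46177 / 1128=40.94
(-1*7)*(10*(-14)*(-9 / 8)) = -2205 / 2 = -1102.50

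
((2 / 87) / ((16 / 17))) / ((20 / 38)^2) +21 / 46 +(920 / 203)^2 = 47960322371 / 2274736800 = 21.08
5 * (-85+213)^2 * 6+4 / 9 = 491520.44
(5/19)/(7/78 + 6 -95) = -78/26353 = -0.00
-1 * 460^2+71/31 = -6559529/31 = -211597.71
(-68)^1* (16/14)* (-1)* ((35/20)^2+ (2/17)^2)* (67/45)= 381230/1071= 355.96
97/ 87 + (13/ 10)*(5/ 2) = 1519/ 348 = 4.36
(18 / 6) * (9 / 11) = 27 / 11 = 2.45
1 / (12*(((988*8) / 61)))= 61 / 94848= 0.00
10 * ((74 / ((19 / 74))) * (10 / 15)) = 109520 / 57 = 1921.40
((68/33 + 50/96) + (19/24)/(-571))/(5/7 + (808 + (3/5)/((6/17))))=9074975/2850518792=0.00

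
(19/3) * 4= 76/3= 25.33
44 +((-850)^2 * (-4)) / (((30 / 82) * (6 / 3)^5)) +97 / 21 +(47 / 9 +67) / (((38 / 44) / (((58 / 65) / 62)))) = -18316337591 / 74214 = -246804.34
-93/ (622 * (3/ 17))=-527/ 622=-0.85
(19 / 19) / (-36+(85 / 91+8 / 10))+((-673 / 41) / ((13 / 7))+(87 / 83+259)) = 173246692324 / 689730249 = 251.18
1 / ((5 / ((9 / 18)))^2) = 1 / 100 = 0.01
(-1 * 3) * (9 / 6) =-4.50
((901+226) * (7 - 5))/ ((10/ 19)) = 21413/ 5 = 4282.60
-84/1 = -84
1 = 1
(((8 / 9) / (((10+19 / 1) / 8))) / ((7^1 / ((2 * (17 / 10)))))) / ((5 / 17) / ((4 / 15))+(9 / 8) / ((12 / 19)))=591872 / 14332815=0.04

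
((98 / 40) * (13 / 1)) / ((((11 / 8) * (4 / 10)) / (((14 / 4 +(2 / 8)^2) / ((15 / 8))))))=12103 / 110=110.03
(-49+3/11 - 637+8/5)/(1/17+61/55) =-585.77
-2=-2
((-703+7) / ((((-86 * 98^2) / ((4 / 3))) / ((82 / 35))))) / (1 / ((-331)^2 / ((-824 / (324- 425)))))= 13157070929 / 372191015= 35.35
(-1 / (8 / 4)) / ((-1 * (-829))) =-1 / 1658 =-0.00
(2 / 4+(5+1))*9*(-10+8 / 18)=-559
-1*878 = -878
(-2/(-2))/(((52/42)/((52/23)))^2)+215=115499/529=218.33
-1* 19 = -19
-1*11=-11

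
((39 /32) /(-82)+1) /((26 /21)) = 54285 /68224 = 0.80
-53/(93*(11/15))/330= -53/22506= -0.00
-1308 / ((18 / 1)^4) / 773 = -109 / 6762204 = -0.00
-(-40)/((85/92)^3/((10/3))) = 12459008/73695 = 169.06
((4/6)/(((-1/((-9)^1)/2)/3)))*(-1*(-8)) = 288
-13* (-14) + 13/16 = 2925/16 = 182.81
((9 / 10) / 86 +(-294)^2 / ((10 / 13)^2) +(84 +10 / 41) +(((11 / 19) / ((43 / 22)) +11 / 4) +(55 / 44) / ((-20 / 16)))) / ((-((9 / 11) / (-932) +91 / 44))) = -627425824139807 / 8874192725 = -70702.30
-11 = -11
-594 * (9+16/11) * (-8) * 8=397440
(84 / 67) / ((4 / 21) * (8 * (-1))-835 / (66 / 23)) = -38808 / 9054313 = -0.00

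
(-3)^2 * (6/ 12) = 9/ 2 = 4.50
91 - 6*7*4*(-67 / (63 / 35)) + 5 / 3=6346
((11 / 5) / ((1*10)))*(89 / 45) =979 / 2250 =0.44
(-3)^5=-243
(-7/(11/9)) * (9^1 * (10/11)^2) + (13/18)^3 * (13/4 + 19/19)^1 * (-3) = -490610719/10349856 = -47.40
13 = 13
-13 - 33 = -46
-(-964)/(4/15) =3615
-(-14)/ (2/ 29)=203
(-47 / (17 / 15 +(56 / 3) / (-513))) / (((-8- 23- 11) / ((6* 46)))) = 723330 / 2569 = 281.56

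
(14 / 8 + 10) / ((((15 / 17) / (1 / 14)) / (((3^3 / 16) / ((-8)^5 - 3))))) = -7191 / 146814080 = -0.00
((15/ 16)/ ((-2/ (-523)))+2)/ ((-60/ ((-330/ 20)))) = 86999/ 1280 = 67.97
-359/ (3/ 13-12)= 4667/ 153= 30.50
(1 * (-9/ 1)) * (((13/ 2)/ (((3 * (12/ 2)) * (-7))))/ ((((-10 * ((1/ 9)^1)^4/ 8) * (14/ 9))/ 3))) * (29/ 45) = -7420491/ 2450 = -3028.77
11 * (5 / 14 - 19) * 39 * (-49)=783783 / 2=391891.50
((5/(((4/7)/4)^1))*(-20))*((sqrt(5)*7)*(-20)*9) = 882000*sqrt(5) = 1972211.96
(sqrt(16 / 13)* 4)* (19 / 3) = 304* sqrt(13) / 39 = 28.10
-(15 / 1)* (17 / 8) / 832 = -255 / 6656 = -0.04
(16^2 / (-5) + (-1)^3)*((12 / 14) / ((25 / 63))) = -14094 / 125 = -112.75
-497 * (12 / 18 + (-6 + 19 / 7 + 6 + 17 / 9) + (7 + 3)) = -68302 / 9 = -7589.11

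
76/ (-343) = -76/ 343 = -0.22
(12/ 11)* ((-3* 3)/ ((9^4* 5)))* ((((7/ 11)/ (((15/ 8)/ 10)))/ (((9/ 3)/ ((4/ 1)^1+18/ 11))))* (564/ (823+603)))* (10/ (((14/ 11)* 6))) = -6016/ 6086421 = -0.00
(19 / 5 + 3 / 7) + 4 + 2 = 10.23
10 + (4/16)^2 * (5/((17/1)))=2725/272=10.02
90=90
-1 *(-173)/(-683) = -173/683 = -0.25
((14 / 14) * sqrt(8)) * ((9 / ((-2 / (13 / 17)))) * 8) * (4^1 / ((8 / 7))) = -3276 * sqrt(2) / 17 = -272.53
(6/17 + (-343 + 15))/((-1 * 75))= 1114/255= 4.37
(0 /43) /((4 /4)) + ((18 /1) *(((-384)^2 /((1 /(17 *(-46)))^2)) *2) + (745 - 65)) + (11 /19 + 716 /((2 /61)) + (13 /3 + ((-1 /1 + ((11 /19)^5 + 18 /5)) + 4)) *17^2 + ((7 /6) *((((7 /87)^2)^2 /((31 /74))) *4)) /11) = 2355424089335470295341803067544 /725588938402763985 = 3246223811681.11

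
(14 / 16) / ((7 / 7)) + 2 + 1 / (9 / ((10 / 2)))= 247 / 72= 3.43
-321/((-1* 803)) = 321/803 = 0.40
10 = 10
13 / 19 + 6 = 127 / 19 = 6.68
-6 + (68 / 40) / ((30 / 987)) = 4993 / 100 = 49.93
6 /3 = 2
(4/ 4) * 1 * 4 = 4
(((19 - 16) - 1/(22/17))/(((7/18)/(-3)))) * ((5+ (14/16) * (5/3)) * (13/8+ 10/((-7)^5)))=-304683345/1690304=-180.25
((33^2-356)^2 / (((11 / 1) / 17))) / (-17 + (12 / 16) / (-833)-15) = -30434198116 / 1172897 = -25947.89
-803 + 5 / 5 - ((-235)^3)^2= -168425239516427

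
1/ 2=0.50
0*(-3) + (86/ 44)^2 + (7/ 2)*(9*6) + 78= 131077/ 484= 270.82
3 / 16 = 0.19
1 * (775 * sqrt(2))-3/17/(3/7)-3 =-58/17+775 * sqrt(2) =1092.60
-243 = -243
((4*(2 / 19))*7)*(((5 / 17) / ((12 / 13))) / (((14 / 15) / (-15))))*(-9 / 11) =12.35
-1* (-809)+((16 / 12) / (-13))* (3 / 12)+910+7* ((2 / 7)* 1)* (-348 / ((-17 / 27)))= 1872568 / 663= 2824.39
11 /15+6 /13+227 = 228.19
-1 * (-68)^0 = -1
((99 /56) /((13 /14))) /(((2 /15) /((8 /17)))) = 1485 /221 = 6.72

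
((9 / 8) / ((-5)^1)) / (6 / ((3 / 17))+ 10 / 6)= -27 / 4280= -0.01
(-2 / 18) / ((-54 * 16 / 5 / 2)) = 0.00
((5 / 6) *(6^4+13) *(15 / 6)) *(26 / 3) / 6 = 425425 / 108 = 3939.12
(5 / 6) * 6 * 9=45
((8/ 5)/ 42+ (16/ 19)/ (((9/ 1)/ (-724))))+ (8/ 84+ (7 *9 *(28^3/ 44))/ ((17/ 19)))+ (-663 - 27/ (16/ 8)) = 10995278711/ 319770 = 34384.96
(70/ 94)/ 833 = 5/ 5593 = 0.00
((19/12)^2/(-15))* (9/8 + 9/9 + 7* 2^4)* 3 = -329593/5760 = -57.22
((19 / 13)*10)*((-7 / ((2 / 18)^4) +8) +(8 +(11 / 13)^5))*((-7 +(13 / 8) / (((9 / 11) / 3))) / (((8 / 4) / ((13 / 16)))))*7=738005911125 / 371293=1987664.49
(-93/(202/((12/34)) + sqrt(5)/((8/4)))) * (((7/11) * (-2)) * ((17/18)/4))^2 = -753747547/51367306716 + 438991 * sqrt(5)/34244871144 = -0.01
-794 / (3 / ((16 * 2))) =-25408 / 3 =-8469.33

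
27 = 27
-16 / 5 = -3.20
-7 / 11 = -0.64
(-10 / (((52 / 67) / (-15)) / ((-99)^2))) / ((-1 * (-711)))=5472225 / 2054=2664.18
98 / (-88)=-49 / 44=-1.11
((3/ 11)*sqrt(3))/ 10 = 3*sqrt(3)/ 110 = 0.05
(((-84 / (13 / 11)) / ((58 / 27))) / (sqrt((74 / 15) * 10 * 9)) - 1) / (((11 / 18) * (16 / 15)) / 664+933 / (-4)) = 44820 / 10454221+93180780 * sqrt(111) / 145825928729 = 0.01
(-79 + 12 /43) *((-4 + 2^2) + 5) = -16925 /43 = -393.60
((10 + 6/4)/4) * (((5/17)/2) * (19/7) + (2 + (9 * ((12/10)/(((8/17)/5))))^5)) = 55761984985444459/974848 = 57200696914.23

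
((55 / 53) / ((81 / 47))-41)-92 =-132.40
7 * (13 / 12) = 91 / 12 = 7.58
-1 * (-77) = 77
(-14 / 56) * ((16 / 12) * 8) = -8 / 3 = -2.67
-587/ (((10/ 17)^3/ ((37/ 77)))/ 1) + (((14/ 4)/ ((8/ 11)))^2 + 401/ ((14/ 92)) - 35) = 3049244321/ 2464000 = 1237.52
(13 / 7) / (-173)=-13 / 1211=-0.01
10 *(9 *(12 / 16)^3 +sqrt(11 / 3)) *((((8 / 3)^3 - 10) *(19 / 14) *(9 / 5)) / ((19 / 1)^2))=242 *sqrt(33) / 1197 +9801 / 4256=3.46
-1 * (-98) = 98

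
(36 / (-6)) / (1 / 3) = -18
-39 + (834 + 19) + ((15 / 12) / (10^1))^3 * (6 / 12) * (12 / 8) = 1667075 / 2048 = 814.00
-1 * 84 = -84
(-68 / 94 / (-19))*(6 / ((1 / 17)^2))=58956 / 893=66.02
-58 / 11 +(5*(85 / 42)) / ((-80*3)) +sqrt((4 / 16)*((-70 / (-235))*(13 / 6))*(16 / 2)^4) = 20.39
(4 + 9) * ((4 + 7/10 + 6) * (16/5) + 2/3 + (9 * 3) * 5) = 165659/75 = 2208.79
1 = 1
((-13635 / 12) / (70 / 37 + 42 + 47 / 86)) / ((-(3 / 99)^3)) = 259863861015 / 282806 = 918876.76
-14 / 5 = -2.80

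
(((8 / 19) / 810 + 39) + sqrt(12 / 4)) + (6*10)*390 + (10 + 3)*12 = sqrt(3) + 181563529 / 7695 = 23596.73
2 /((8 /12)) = 3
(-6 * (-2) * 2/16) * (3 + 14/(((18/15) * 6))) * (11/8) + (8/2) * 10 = 4819/96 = 50.20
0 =0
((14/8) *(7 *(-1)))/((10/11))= -539/40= -13.48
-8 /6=-4 /3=-1.33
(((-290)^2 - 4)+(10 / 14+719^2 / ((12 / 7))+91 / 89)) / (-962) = -400.89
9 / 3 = 3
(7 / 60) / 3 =7 / 180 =0.04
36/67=0.54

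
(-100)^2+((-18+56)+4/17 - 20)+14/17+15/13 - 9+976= 2428174/221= 10987.21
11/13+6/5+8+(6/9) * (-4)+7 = 2804/195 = 14.38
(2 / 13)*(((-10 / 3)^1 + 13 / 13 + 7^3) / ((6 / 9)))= 1022 / 13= 78.62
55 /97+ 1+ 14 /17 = 3942 /1649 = 2.39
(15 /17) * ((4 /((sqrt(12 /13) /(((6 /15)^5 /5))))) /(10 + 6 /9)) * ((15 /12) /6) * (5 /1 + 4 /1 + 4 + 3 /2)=29 * sqrt(39) /85000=0.00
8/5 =1.60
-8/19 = -0.42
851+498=1349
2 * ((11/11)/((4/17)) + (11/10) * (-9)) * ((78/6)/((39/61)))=-6893/30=-229.77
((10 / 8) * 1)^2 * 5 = 125 / 16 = 7.81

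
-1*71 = -71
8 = 8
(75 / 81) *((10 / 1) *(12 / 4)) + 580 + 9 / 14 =76661 / 126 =608.42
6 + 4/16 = 25/4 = 6.25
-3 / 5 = -0.60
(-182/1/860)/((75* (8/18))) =-273/43000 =-0.01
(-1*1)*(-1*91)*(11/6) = 1001/6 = 166.83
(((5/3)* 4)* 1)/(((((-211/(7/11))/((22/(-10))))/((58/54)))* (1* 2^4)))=203/68364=0.00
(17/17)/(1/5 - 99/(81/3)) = -15/52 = -0.29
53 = 53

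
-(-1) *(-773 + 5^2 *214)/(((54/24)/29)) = 530932/9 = 58992.44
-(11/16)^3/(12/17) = -22627/49152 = -0.46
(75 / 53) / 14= 75 / 742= 0.10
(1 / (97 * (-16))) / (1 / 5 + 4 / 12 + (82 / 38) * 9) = -285 / 8826224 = -0.00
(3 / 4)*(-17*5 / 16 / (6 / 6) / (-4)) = 255 / 256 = 1.00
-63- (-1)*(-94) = -157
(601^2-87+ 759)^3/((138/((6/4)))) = 515087149457017.58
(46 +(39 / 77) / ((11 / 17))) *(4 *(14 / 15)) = 63400 / 363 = 174.66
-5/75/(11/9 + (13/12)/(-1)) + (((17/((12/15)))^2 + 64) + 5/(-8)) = 205783/400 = 514.46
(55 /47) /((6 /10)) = 275 /141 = 1.95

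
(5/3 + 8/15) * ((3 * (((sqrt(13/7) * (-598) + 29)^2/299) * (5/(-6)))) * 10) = -113623.08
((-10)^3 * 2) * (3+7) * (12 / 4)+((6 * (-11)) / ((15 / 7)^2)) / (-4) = -8999461 / 150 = -59996.41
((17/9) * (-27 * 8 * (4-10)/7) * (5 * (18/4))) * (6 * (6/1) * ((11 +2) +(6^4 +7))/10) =37278144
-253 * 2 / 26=-19.46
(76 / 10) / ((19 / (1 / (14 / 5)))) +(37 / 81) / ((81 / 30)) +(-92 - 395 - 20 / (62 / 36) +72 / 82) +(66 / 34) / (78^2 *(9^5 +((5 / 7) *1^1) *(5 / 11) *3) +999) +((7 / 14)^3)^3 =-28770743325607058787127 / 57839840437389857280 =-497.42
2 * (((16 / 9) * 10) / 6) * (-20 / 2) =-1600 / 27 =-59.26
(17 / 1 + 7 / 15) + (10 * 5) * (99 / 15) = 5212 / 15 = 347.47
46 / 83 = 0.55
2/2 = 1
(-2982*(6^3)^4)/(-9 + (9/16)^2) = 184637580115968/247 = 747520567271.13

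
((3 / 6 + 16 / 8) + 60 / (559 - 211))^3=3723875 / 195112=19.09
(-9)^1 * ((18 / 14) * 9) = -729 / 7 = -104.14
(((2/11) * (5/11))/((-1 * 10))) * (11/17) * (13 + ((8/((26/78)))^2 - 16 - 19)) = -554/187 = -2.96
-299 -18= -317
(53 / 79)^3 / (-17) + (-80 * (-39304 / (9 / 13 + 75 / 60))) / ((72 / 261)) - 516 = 4967411035098675 / 846547963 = 5867843.59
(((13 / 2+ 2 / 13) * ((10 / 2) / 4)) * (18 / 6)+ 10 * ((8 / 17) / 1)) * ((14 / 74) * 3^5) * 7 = 624343545 / 65416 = 9544.20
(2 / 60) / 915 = 1 / 27450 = 0.00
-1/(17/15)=-15/17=-0.88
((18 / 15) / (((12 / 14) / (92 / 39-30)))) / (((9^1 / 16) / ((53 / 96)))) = -199969 / 5265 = -37.98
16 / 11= 1.45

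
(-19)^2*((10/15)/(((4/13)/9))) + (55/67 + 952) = 1070971/134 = 7992.32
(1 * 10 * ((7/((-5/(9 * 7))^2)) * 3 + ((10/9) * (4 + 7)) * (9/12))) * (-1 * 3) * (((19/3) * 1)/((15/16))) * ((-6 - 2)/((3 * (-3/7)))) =-4215806.55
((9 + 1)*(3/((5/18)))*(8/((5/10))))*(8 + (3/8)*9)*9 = 176904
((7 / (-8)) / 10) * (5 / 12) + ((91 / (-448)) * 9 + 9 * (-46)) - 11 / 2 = -40451 / 96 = -421.36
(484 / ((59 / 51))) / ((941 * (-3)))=-8228 / 55519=-0.15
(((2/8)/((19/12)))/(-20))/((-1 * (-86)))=-3/32680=-0.00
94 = 94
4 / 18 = 2 / 9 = 0.22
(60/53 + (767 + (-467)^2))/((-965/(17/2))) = -98595138/51145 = -1927.76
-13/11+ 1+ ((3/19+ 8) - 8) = -5/209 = -0.02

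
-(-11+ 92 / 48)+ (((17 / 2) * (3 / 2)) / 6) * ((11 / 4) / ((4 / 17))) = 13025 / 384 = 33.92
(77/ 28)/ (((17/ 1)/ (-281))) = -3091/ 68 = -45.46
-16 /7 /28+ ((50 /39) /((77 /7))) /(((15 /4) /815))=1592252 /63063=25.25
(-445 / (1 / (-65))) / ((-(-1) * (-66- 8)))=-28925 / 74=-390.88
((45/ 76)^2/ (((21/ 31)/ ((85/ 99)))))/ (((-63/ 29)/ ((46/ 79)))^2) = 29307062875/ 918061859484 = 0.03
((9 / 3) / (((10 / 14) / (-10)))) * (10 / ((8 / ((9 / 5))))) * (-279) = 52731 / 2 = 26365.50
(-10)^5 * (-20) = 2000000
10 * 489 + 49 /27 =4891.81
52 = 52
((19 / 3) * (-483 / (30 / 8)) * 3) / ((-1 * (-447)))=-12236 / 2235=-5.47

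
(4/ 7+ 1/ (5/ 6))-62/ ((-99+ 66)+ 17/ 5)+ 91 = 245703/ 2590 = 94.87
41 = 41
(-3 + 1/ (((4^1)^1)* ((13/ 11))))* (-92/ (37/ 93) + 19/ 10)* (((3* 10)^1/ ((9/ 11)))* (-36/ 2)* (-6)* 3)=3654366705/ 481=7597435.98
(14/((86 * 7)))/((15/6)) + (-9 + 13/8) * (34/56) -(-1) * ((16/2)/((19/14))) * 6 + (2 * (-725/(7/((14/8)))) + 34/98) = -2121768321/6405280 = -331.25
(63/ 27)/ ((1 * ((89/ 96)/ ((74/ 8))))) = 2072/ 89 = 23.28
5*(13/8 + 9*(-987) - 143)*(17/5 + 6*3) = -965608.12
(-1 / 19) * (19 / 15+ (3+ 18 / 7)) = -718 / 1995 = -0.36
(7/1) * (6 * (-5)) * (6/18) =-70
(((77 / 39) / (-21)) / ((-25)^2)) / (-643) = 0.00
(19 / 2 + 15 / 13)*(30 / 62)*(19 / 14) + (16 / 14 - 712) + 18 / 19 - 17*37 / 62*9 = -170277599 / 214396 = -794.22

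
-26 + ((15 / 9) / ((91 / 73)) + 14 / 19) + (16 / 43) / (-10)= -26724071 / 1115205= -23.96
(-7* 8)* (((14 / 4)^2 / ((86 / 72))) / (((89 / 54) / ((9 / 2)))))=-6001128 / 3827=-1568.10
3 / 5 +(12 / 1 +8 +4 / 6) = 319 / 15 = 21.27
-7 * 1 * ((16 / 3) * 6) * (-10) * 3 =6720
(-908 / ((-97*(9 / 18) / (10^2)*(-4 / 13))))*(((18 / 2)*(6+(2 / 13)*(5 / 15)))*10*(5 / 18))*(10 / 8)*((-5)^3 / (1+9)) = 4185312500 / 291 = 14382517.18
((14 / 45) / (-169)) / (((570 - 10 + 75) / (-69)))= 322 / 1609725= 0.00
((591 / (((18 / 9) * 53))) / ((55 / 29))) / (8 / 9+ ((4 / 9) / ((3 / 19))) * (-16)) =-462753 / 6949360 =-0.07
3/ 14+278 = 3895/ 14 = 278.21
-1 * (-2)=2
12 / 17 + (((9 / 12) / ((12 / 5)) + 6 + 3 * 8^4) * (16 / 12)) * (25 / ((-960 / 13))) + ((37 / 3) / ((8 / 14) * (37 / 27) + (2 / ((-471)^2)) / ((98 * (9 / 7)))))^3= -245760215771128379659195679 / 149687046706711423027968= -1641.83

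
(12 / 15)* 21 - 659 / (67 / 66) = -632.36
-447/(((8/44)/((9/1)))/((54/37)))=-1194831/37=-32292.73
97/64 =1.52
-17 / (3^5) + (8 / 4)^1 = 469 / 243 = 1.93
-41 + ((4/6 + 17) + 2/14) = -487/21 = -23.19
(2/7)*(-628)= -179.43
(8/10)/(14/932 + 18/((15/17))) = 1864/47567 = 0.04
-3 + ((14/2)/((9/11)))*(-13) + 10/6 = -1013/9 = -112.56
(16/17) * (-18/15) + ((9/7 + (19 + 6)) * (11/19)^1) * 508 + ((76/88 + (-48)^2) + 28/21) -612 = 7031405617/746130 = 9423.83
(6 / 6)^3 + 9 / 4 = 3.25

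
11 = 11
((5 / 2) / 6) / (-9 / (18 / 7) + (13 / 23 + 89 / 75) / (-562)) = -807875 / 6792194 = -0.12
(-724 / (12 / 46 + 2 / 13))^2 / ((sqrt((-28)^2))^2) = 3887.41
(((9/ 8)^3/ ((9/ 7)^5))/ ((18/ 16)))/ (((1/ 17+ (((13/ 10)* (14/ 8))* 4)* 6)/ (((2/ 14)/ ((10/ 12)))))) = 0.00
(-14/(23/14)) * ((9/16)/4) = -441/368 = -1.20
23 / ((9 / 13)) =299 / 9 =33.22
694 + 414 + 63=1171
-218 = -218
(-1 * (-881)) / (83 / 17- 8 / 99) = 1482723 / 8081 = 183.48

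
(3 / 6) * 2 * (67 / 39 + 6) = 301 / 39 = 7.72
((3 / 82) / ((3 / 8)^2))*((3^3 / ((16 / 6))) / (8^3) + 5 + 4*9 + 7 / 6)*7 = 3628709 / 47232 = 76.83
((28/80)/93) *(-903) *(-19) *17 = 680561/620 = 1097.68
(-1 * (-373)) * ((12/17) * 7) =31332/17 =1843.06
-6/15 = -2/5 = -0.40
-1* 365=-365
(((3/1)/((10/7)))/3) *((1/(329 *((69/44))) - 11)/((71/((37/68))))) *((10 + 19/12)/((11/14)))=-817114697/939432240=-0.87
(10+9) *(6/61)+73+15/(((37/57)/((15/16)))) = 3485989/36112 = 96.53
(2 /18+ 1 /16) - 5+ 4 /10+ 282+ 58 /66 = 278.45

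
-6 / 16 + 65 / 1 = 517 / 8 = 64.62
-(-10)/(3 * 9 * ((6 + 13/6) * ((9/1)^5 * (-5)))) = -4/26040609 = -0.00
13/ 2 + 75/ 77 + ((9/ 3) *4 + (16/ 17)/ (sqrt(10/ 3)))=8 *sqrt(30)/ 85 + 2999/ 154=19.99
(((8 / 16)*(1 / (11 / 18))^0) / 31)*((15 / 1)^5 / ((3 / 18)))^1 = 2278125 / 31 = 73487.90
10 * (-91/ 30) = -91/ 3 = -30.33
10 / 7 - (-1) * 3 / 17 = 191 / 119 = 1.61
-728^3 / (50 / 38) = -7330738688 / 25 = -293229547.52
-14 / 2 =-7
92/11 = 8.36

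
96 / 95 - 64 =-5984 / 95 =-62.99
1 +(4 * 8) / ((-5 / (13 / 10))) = -183 / 25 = -7.32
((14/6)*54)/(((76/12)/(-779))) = -15498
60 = 60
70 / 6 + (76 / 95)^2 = 923 / 75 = 12.31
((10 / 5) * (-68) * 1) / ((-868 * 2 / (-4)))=-68 / 217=-0.31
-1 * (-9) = 9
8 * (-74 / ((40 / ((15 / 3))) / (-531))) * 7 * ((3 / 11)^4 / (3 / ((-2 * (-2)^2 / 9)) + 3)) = -59412528 / 14641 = -4057.96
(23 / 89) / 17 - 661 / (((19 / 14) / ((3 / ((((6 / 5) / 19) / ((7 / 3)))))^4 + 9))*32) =-1369068047502388507 / 596097792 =-2296717192.84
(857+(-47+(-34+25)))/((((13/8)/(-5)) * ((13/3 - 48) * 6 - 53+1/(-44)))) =1409760/180193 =7.82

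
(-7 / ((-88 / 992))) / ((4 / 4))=868 / 11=78.91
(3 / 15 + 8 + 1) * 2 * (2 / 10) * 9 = 33.12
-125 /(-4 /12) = 375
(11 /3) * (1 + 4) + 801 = 2458 /3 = 819.33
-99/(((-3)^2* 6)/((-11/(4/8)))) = 121/3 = 40.33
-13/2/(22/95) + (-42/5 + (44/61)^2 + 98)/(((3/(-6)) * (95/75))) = -529958897/3110756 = -170.36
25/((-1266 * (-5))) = 5/1266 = 0.00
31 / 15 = 2.07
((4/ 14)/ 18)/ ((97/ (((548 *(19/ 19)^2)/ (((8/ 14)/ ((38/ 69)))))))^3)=2.56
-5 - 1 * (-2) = -3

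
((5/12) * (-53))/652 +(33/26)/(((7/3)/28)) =1545707/101712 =15.20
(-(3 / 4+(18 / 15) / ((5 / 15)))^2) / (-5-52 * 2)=7569 / 43600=0.17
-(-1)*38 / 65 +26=1728 / 65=26.58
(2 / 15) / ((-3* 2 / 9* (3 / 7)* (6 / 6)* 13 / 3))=-0.11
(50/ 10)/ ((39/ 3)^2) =5/ 169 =0.03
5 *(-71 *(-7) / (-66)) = -2485 / 66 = -37.65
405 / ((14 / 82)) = 16605 / 7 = 2372.14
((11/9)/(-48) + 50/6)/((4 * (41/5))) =17945/70848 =0.25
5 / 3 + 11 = 12.67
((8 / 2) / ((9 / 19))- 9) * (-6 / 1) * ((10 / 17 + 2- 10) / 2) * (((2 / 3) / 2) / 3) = -70 / 51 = -1.37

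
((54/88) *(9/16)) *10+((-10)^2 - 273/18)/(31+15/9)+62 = 1173703/17248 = 68.05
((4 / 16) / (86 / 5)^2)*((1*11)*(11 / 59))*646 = 977075 / 872728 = 1.12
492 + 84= 576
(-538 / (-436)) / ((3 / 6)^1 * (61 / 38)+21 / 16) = 40888 / 70087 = 0.58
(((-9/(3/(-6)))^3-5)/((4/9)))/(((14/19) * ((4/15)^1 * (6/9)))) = 44838765/448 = 100086.53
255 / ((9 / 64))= 5440 / 3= 1813.33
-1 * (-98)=98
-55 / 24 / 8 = -55 / 192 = -0.29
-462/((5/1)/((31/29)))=-14322/145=-98.77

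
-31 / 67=-0.46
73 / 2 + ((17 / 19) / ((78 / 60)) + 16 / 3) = 63017 / 1482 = 42.52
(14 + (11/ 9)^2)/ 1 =1255/ 81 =15.49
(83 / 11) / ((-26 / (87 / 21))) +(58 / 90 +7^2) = 4364153 / 90090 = 48.44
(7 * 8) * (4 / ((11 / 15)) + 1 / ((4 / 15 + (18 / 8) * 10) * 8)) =2297190 / 7513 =305.76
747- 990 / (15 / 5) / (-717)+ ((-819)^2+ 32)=160498170 / 239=671540.46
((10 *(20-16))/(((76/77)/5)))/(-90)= -385/171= -2.25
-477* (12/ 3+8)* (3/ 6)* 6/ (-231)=5724/ 77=74.34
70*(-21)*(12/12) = -1470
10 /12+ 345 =345.83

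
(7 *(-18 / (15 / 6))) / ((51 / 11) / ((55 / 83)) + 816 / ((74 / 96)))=-376068 / 7951087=-0.05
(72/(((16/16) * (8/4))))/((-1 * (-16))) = 9/4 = 2.25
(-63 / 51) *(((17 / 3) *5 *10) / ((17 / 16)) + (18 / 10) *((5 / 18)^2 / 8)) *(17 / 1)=-537635 / 96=-5600.36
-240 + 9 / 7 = -1671 / 7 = -238.71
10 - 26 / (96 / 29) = 103 / 48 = 2.15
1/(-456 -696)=-1/1152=-0.00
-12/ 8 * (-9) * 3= 81/ 2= 40.50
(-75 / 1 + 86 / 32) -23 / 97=-112597 / 1552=-72.55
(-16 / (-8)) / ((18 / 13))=13 / 9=1.44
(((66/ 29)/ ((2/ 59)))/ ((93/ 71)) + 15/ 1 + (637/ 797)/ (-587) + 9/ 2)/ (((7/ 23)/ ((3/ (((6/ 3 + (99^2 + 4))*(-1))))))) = -1368887881545/ 19248596586926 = -0.07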